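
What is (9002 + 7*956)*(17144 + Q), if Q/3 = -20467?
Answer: -694569358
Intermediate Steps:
Q = -61401 (Q = 3*(-20467) = -61401)
(9002 + 7*956)*(17144 + Q) = (9002 + 7*956)*(17144 - 61401) = (9002 + 6692)*(-44257) = 15694*(-44257) = -694569358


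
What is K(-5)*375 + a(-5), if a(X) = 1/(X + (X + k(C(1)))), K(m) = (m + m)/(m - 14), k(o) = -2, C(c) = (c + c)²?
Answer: 44981/228 ≈ 197.29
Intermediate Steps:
C(c) = 4*c² (C(c) = (2*c)² = 4*c²)
K(m) = 2*m/(-14 + m) (K(m) = (2*m)/(-14 + m) = 2*m/(-14 + m))
a(X) = 1/(-2 + 2*X) (a(X) = 1/(X + (X - 2)) = 1/(X + (-2 + X)) = 1/(-2 + 2*X))
K(-5)*375 + a(-5) = (2*(-5)/(-14 - 5))*375 + 1/(2*(-1 - 5)) = (2*(-5)/(-19))*375 + (½)/(-6) = (2*(-5)*(-1/19))*375 + (½)*(-⅙) = (10/19)*375 - 1/12 = 3750/19 - 1/12 = 44981/228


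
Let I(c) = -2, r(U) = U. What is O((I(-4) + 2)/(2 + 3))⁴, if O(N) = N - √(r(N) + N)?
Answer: 0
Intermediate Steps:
O(N) = N - √2*√N (O(N) = N - √(N + N) = N - √(2*N) = N - √2*√N)
O((I(-4) + 2)/(2 + 3))⁴ = ((-2 + 2)/(2 + 3) - √2*√((-2 + 2)/(2 + 3)))⁴ = (0/5 - √2*√(0/5))⁴ = (0*(⅕) - √2*√(0*(⅕)))⁴ = (0 - √2*√0)⁴ = (0 - 1*√2*0)⁴ = (0 + 0)⁴ = 0⁴ = 0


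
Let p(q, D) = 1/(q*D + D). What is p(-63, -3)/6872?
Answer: 1/1278192 ≈ 7.8235e-7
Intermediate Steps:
p(q, D) = 1/(D + D*q) (p(q, D) = 1/(D*q + D) = 1/(D + D*q))
p(-63, -3)/6872 = (1/((-3)*(1 - 63)))/6872 = -⅓/(-62)*(1/6872) = -⅓*(-1/62)*(1/6872) = (1/186)*(1/6872) = 1/1278192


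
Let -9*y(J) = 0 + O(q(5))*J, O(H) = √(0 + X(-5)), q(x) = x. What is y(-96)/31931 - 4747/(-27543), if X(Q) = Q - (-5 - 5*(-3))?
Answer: 4747/27543 + 32*I*√15/95793 ≈ 0.17235 + 0.0012938*I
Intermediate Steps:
X(Q) = -10 + Q (X(Q) = Q - (-5 + 15) = Q - 1*10 = Q - 10 = -10 + Q)
O(H) = I*√15 (O(H) = √(0 + (-10 - 5)) = √(0 - 15) = √(-15) = I*√15)
y(J) = -I*J*√15/9 (y(J) = -(0 + (I*√15)*J)/9 = -(0 + I*J*√15)/9 = -I*J*√15/9)
y(-96)/31931 - 4747/(-27543) = -⅑*I*(-96)*√15/31931 - 4747/(-27543) = (32*I*√15/3)*(1/31931) - 4747*(-1/27543) = 32*I*√15/95793 + 4747/27543 = 4747/27543 + 32*I*√15/95793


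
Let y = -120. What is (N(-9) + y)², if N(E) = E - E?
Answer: 14400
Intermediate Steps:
N(E) = 0
(N(-9) + y)² = (0 - 120)² = (-120)² = 14400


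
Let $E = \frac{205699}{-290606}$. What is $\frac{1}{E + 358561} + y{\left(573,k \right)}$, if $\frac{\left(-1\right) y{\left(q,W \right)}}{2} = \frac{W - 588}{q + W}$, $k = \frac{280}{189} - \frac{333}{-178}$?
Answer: $\frac{585565387987689372}{288628054991204383} \approx 2.0288$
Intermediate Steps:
$E = - \frac{205699}{290606}$ ($E = 205699 \left(- \frac{1}{290606}\right) = - \frac{205699}{290606} \approx -0.70783$)
$k = \frac{16111}{4806}$ ($k = 280 \cdot \frac{1}{189} - - \frac{333}{178} = \frac{40}{27} + \frac{333}{178} = \frac{16111}{4806} \approx 3.3523$)
$y{\left(q,W \right)} = - \frac{2 \left(-588 + W\right)}{W + q}$ ($y{\left(q,W \right)} = - 2 \frac{W - 588}{q + W} = - 2 \frac{-588 + W}{W + q} = - \frac{2 \left(-588 + W\right)}{W + q}$)
$\frac{1}{E + 358561} + y{\left(573,k \right)} = \frac{1}{- \frac{205699}{290606} + 358561} + \frac{2 \left(588 - \frac{16111}{4806}\right)}{\frac{16111}{4806} + 573} = \frac{1}{\frac{104199772267}{290606}} + \frac{2 \left(588 - \frac{16111}{4806}\right)}{\frac{2769949}{4806}} = \frac{290606}{104199772267} + 2 \cdot \frac{4806}{2769949} \cdot \frac{2809817}{4806} = \frac{290606}{104199772267} + \frac{5619634}{2769949} = \frac{585565387987689372}{288628054991204383}$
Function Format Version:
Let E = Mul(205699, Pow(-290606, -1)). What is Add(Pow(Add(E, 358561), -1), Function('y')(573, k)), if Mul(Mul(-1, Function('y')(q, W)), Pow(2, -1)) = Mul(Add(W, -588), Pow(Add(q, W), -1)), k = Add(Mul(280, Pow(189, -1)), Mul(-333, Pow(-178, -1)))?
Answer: Rational(585565387987689372, 288628054991204383) ≈ 2.0288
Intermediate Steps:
E = Rational(-205699, 290606) (E = Mul(205699, Rational(-1, 290606)) = Rational(-205699, 290606) ≈ -0.70783)
k = Rational(16111, 4806) (k = Add(Mul(280, Rational(1, 189)), Mul(-333, Rational(-1, 178))) = Add(Rational(40, 27), Rational(333, 178)) = Rational(16111, 4806) ≈ 3.3523)
Function('y')(q, W) = Mul(-2, Pow(Add(W, q), -1), Add(-588, W)) (Function('y')(q, W) = Mul(-2, Mul(Add(W, -588), Pow(Add(q, W), -1))) = Mul(-2, Mul(Add(-588, W), Pow(Add(W, q), -1))) = Mul(-2, Mul(Pow(Add(W, q), -1), Add(-588, W))) = Mul(-2, Pow(Add(W, q), -1), Add(-588, W)))
Add(Pow(Add(E, 358561), -1), Function('y')(573, k)) = Add(Pow(Add(Rational(-205699, 290606), 358561), -1), Mul(2, Pow(Add(Rational(16111, 4806), 573), -1), Add(588, Mul(-1, Rational(16111, 4806))))) = Add(Pow(Rational(104199772267, 290606), -1), Mul(2, Pow(Rational(2769949, 4806), -1), Add(588, Rational(-16111, 4806)))) = Add(Rational(290606, 104199772267), Mul(2, Rational(4806, 2769949), Rational(2809817, 4806))) = Add(Rational(290606, 104199772267), Rational(5619634, 2769949)) = Rational(585565387987689372, 288628054991204383)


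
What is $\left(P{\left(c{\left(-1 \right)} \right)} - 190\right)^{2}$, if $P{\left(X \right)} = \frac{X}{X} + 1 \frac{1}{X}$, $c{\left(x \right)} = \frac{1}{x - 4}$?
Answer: $37636$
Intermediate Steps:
$c{\left(x \right)} = \frac{1}{-4 + x}$
$P{\left(X \right)} = 1 + \frac{1}{X}$
$\left(P{\left(c{\left(-1 \right)} \right)} - 190\right)^{2} = \left(\frac{1 + \frac{1}{-4 - 1}}{\frac{1}{-4 - 1}} - 190\right)^{2} = \left(\frac{1 + \frac{1}{-5}}{\frac{1}{-5}} - 190\right)^{2} = \left(\frac{1 - \frac{1}{5}}{- \frac{1}{5}} - 190\right)^{2} = \left(\left(-5\right) \frac{4}{5} - 190\right)^{2} = \left(-4 - 190\right)^{2} = \left(-194\right)^{2} = 37636$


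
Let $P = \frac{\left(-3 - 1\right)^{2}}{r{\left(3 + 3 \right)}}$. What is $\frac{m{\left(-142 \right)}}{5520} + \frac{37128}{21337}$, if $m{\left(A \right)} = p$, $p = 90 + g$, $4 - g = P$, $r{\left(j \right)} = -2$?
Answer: $\frac{34520489}{19630040} \approx 1.7586$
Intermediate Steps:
$P = -8$ ($P = \frac{\left(-3 - 1\right)^{2}}{-2} = \left(-4\right)^{2} \left(- \frac{1}{2}\right) = 16 \left(- \frac{1}{2}\right) = -8$)
$g = 12$ ($g = 4 - -8 = 4 + 8 = 12$)
$p = 102$ ($p = 90 + 12 = 102$)
$m{\left(A \right)} = 102$
$\frac{m{\left(-142 \right)}}{5520} + \frac{37128}{21337} = \frac{102}{5520} + \frac{37128}{21337} = 102 \cdot \frac{1}{5520} + 37128 \cdot \frac{1}{21337} = \frac{17}{920} + \frac{37128}{21337} = \frac{34520489}{19630040}$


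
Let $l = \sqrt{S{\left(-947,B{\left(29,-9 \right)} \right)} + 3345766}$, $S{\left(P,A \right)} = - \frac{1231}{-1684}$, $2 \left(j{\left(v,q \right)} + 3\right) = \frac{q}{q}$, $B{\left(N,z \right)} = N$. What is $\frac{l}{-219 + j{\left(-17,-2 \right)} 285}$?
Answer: $- \frac{5 \sqrt{94881126587}}{784323} \approx -1.9637$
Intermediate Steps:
$j{\left(v,q \right)} = - \frac{5}{2}$ ($j{\left(v,q \right)} = -3 + \frac{q \frac{1}{q}}{2} = -3 + \frac{1}{2} \cdot 1 = -3 + \frac{1}{2} = - \frac{5}{2}$)
$S{\left(P,A \right)} = \frac{1231}{1684}$ ($S{\left(P,A \right)} = \left(-1231\right) \left(- \frac{1}{1684}\right) = \frac{1231}{1684}$)
$l = \frac{5 \sqrt{94881126587}}{842}$ ($l = \sqrt{\frac{1231}{1684} + 3345766} = \sqrt{\frac{5634271175}{1684}} = \frac{5 \sqrt{94881126587}}{842} \approx 1829.1$)
$\frac{l}{-219 + j{\left(-17,-2 \right)} 285} = \frac{\frac{5}{842} \sqrt{94881126587}}{-219 - \frac{1425}{2}} = \frac{\frac{5}{842} \sqrt{94881126587}}{- \frac{1863}{2}} = \frac{5 \sqrt{94881126587}}{842} \left(- \frac{2}{1863}\right) = - \frac{5 \sqrt{94881126587}}{784323}$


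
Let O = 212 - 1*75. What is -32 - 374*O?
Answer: -51270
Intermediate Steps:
O = 137 (O = 212 - 75 = 137)
-32 - 374*O = -32 - 374*137 = -32 - 51238 = -51270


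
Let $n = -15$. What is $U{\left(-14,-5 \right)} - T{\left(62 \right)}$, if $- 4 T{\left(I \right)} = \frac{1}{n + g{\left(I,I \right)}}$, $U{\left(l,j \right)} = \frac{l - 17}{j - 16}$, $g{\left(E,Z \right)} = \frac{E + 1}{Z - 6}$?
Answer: $\frac{1133}{777} \approx 1.4582$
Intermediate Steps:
$g{\left(E,Z \right)} = \frac{1 + E}{-6 + Z}$
$U{\left(l,j \right)} = \frac{-17 + l}{-16 + j}$
$T{\left(I \right)} = - \frac{1}{4 \left(-15 + \frac{1 + I}{-6 + I}\right)}$
$U{\left(-14,-5 \right)} - T{\left(62 \right)} = \frac{-17 - 14}{-16 - 5} - \frac{-6 + 62}{28 \left(-13 + 2 \cdot 62\right)} = \frac{1}{-21} \left(-31\right) - \frac{1}{28} \frac{1}{-13 + 124} \cdot 56 = \left(- \frac{1}{21}\right) \left(-31\right) - \frac{1}{28} \cdot \frac{1}{111} \cdot 56 = \frac{31}{21} - \frac{1}{28} \cdot \frac{1}{111} \cdot 56 = \frac{31}{21} - \frac{2}{111} = \frac{1133}{777}$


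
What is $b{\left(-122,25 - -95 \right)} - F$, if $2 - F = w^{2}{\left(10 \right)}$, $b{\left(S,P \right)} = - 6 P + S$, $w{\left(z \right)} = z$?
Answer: $-744$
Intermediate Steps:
$b{\left(S,P \right)} = S - 6 P$
$F = -98$ ($F = 2 - 10^{2} = 2 - 100 = -98$)
$b{\left(-122,25 - -95 \right)} - F = \left(-122 - 6 \left(25 - -95\right)\right) - -98 = \left(-122 - 6 \left(25 + 95\right)\right) + 98 = \left(-122 - 720\right) + 98 = -842 + 98 = -744$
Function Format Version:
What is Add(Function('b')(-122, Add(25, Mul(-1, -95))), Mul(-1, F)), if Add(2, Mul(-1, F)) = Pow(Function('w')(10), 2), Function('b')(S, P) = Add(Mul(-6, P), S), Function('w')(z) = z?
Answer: -744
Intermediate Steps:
Function('b')(S, P) = Add(S, Mul(-6, P))
F = -98 (F = Add(2, Mul(-1, Pow(10, 2))) = Add(2, Mul(-1, 100)) = Add(2, -100) = -98)
Add(Function('b')(-122, Add(25, Mul(-1, -95))), Mul(-1, F)) = Add(Add(-122, Mul(-6, Add(25, Mul(-1, -95)))), Mul(-1, -98)) = Add(Add(-122, Mul(-6, Add(25, 95))), 98) = Add(Add(-122, Mul(-6, 120)), 98) = Add(Add(-122, -720), 98) = Add(-842, 98) = -744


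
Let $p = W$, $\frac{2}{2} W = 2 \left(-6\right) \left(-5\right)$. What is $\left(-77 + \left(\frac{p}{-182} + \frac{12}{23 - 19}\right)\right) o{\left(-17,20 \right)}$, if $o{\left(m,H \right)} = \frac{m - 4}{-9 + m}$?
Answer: $- \frac{10146}{169} \approx -60.036$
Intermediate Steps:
$o{\left(m,H \right)} = \frac{-4 + m}{-9 + m}$
$W = 60$ ($W = 2 \left(-6\right) \left(-5\right) = \left(-12\right) \left(-5\right) = 60$)
$p = 60$
$\left(-77 + \left(\frac{p}{-182} + \frac{12}{23 - 19}\right)\right) o{\left(-17,20 \right)} = \left(-77 + \left(\frac{60}{-182} + \frac{12}{23 - 19}\right)\right) \frac{-4 - 17}{-9 - 17} = \left(-77 + \left(60 \left(- \frac{1}{182}\right) + \frac{12}{4}\right)\right) \frac{1}{-26} \left(-21\right) = \left(-77 + \left(- \frac{30}{91} + 12 \cdot \frac{1}{4}\right)\right) \left(\left(- \frac{1}{26}\right) \left(-21\right)\right) = \left(-77 + \left(- \frac{30}{91} + 3\right)\right) \frac{21}{26} = \left(-77 + \frac{243}{91}\right) \frac{21}{26} = \left(- \frac{6764}{91}\right) \frac{21}{26} = - \frac{10146}{169}$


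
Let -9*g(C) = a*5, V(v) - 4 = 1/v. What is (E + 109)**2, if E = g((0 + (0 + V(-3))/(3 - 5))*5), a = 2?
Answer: 942841/81 ≈ 11640.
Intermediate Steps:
V(v) = 4 + 1/v
g(C) = -10/9 (g(C) = -2*5/9 = -1/9*10 = -10/9)
E = -10/9 ≈ -1.1111
(E + 109)**2 = (-10/9 + 109)**2 = (971/9)**2 = 942841/81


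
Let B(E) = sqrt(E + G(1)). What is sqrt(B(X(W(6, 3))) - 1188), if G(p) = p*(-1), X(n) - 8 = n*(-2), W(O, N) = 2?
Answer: sqrt(-1188 + sqrt(3)) ≈ 34.442*I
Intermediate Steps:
X(n) = 8 - 2*n (X(n) = 8 + n*(-2) = 8 - 2*n)
G(p) = -p
B(E) = sqrt(-1 + E) (B(E) = sqrt(E - 1*1) = sqrt(E - 1) = sqrt(-1 + E))
sqrt(B(X(W(6, 3))) - 1188) = sqrt(sqrt(-1 + (8 - 2*2)) - 1188) = sqrt(sqrt(-1 + (8 - 4)) - 1188) = sqrt(sqrt(-1 + 4) - 1188) = sqrt(sqrt(3) - 1188) = sqrt(-1188 + sqrt(3))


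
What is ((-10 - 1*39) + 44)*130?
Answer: -650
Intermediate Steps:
((-10 - 1*39) + 44)*130 = ((-10 - 39) + 44)*130 = (-49 + 44)*130 = -5*130 = -650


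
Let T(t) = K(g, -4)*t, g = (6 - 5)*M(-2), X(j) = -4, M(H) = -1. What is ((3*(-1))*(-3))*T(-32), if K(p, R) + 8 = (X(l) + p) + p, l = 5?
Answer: 4032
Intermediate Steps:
g = -1 (g = (6 - 5)*(-1) = 1*(-1) = -1)
K(p, R) = -12 + 2*p (K(p, R) = -8 + ((-4 + p) + p) = -8 + (-4 + 2*p) = -12 + 2*p)
T(t) = -14*t (T(t) = (-12 + 2*(-1))*t = (-12 - 2)*t = -14*t)
((3*(-1))*(-3))*T(-32) = ((3*(-1))*(-3))*(-14*(-32)) = -3*(-3)*448 = 9*448 = 4032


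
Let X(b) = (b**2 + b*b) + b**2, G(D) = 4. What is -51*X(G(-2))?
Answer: -2448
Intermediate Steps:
X(b) = 3*b**2 (X(b) = (b**2 + b**2) + b**2 = 2*b**2 + b**2 = 3*b**2)
-51*X(G(-2)) = -153*4**2 = -153*16 = -51*48 = -2448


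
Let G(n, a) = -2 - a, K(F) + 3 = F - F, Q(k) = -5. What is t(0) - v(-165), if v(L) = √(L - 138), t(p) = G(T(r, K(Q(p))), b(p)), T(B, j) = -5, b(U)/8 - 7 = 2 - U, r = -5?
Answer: -74 - I*√303 ≈ -74.0 - 17.407*I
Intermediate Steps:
K(F) = -3 (K(F) = -3 + (F - F) = -3 + 0 = -3)
b(U) = 72 - 8*U (b(U) = 56 + 8*(2 - U) = 56 + (16 - 8*U) = 72 - 8*U)
t(p) = -74 + 8*p (t(p) = -2 - (72 - 8*p) = -2 + (-72 + 8*p) = -74 + 8*p)
v(L) = √(-138 + L)
t(0) - v(-165) = (-74 + 8*0) - √(-138 - 165) = (-74 + 0) - √(-303) = -74 - I*√303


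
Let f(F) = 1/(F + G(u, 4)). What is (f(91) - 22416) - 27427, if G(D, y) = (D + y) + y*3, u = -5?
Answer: -5083985/102 ≈ -49843.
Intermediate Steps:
G(D, y) = D + 4*y (G(D, y) = (D + y) + 3*y = D + 4*y)
f(F) = 1/(11 + F) (f(F) = 1/(F + (-5 + 4*4)) = 1/(F + (-5 + 16)) = 1/(F + 11) = 1/(11 + F))
(f(91) - 22416) - 27427 = (1/(11 + 91) - 22416) - 27427 = (1/102 - 22416) - 27427 = -2286431/102 - 27427 = -5083985/102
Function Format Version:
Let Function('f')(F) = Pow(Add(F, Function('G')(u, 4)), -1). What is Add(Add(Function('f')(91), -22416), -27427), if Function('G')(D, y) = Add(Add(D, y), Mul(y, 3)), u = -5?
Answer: Rational(-5083985, 102) ≈ -49843.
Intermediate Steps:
Function('G')(D, y) = Add(D, Mul(4, y)) (Function('G')(D, y) = Add(Add(D, y), Mul(3, y)) = Add(D, Mul(4, y)))
Function('f')(F) = Pow(Add(11, F), -1) (Function('f')(F) = Pow(Add(F, Add(-5, Mul(4, 4))), -1) = Pow(Add(F, Add(-5, 16)), -1) = Pow(Add(F, 11), -1) = Pow(Add(11, F), -1))
Add(Add(Function('f')(91), -22416), -27427) = Add(Add(Pow(Add(11, 91), -1), -22416), -27427) = Add(Add(Pow(102, -1), -22416), -27427) = Add(Add(Rational(1, 102), -22416), -27427) = Add(Rational(-2286431, 102), -27427) = Rational(-5083985, 102)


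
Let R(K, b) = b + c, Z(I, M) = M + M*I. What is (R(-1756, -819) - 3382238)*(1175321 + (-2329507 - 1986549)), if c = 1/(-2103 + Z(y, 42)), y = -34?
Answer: 37071621206477390/3489 ≈ 1.0625e+13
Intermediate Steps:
Z(I, M) = M + I*M
c = -1/3489 (c = 1/(-2103 + 42*(1 - 34)) = 1/(-2103 + 42*(-33)) = 1/(-2103 - 1386) = 1/(-3489) = -1/3489 ≈ -0.00028661)
R(K, b) = -1/3489 + b (R(K, b) = b - 1/3489 = -1/3489 + b)
(R(-1756, -819) - 3382238)*(1175321 + (-2329507 - 1986549)) = ((-1/3489 - 819) - 3382238)*(1175321 + (-2329507 - 1986549)) = (-2857492/3489 - 3382238)*(1175321 - 4316056) = -11803485874/3489*(-3140735) = 37071621206477390/3489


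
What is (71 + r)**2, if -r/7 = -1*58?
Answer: 227529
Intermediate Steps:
r = 406 (r = -(-7)*58 = -7*(-58) = 406)
(71 + r)**2 = (71 + 406)**2 = 477**2 = 227529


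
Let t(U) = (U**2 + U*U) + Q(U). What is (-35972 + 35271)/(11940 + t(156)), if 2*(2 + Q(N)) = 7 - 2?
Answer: -1402/121225 ≈ -0.011565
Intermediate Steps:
Q(N) = 1/2 (Q(N) = -2 + (7 - 2)/2 = -2 + (1/2)*5 = -2 + 5/2 = 1/2)
t(U) = 1/2 + 2*U**2 (t(U) = (U**2 + U*U) + 1/2 = (U**2 + U**2) + 1/2 = 2*U**2 + 1/2 = 1/2 + 2*U**2)
(-35972 + 35271)/(11940 + t(156)) = (-35972 + 35271)/(11940 + (1/2 + 2*156**2)) = -701/(11940 + (1/2 + 2*24336)) = -701/(11940 + (1/2 + 48672)) = -701/(11940 + 97345/2) = -701/121225/2 = -701*2/121225 = -1402/121225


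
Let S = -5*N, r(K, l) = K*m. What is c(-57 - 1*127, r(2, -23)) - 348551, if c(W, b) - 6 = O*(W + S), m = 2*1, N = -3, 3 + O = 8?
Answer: -349390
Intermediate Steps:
O = 5 (O = -3 + 8 = 5)
m = 2
r(K, l) = 2*K (r(K, l) = K*2 = 2*K)
S = 15 (S = -5*(-3) = 15)
c(W, b) = 81 + 5*W (c(W, b) = 6 + 5*(W + 15) = 6 + 5*(15 + W) = 6 + (75 + 5*W) = 81 + 5*W)
c(-57 - 1*127, r(2, -23)) - 348551 = (81 + 5*(-57 - 1*127)) - 348551 = (81 + 5*(-57 - 127)) - 348551 = (81 + 5*(-184)) - 348551 = (81 - 920) - 348551 = -839 - 348551 = -349390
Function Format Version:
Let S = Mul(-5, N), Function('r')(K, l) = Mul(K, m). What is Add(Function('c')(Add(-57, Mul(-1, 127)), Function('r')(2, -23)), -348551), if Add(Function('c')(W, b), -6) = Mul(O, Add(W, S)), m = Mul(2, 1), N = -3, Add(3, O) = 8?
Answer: -349390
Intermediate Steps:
O = 5 (O = Add(-3, 8) = 5)
m = 2
Function('r')(K, l) = Mul(2, K) (Function('r')(K, l) = Mul(K, 2) = Mul(2, K))
S = 15 (S = Mul(-5, -3) = 15)
Function('c')(W, b) = Add(81, Mul(5, W)) (Function('c')(W, b) = Add(6, Mul(5, Add(W, 15))) = Add(6, Mul(5, Add(15, W))) = Add(6, Add(75, Mul(5, W))) = Add(81, Mul(5, W)))
Add(Function('c')(Add(-57, Mul(-1, 127)), Function('r')(2, -23)), -348551) = Add(Add(81, Mul(5, Add(-57, Mul(-1, 127)))), -348551) = Add(Add(81, Mul(5, Add(-57, -127))), -348551) = Add(Add(81, Mul(5, -184)), -348551) = Add(Add(81, -920), -348551) = Add(-839, -348551) = -349390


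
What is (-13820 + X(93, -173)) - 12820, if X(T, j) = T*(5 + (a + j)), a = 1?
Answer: -42171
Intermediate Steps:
X(T, j) = T*(6 + j) (X(T, j) = T*(5 + (1 + j)) = T*(6 + j))
(-13820 + X(93, -173)) - 12820 = (-13820 + 93*(6 - 173)) - 12820 = (-13820 + 93*(-167)) - 12820 = (-13820 - 15531) - 12820 = -29351 - 12820 = -42171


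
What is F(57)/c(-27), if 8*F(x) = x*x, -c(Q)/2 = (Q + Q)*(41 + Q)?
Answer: 361/1344 ≈ 0.26860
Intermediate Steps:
c(Q) = -4*Q*(41 + Q) (c(Q) = -2*(Q + Q)*(41 + Q) = -2*2*Q*(41 + Q) = -4*Q*(41 + Q))
F(x) = x²/8 (F(x) = (x*x)/8 = x²/8)
F(57)/c(-27) = ((⅛)*57²)/((-4*(-27)*(41 - 27))) = ((⅛)*3249)/((-4*(-27)*14)) = (3249/8)/1512 = (3249/8)*(1/1512) = 361/1344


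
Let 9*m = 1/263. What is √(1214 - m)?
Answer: √755740231/789 ≈ 34.842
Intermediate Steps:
m = 1/2367 (m = (⅑)/263 = (⅑)*(1/263) = 1/2367 ≈ 0.00042248)
√(1214 - m) = √(1214 - 1*1/2367) = √(1214 - 1/2367) = √(2873537/2367) = √755740231/789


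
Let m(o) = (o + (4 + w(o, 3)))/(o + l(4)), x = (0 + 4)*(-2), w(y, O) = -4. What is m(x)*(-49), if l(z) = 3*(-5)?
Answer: -392/23 ≈ -17.043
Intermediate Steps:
x = -8 (x = 4*(-2) = -8)
l(z) = -15
m(o) = o/(-15 + o) (m(o) = (o + (4 - 4))/(o - 15) = (o + 0)/(-15 + o) = o/(-15 + o))
m(x)*(-49) = -8/(-15 - 8)*(-49) = -8/(-23)*(-49) = -8*(-1/23)*(-49) = (8/23)*(-49) = -392/23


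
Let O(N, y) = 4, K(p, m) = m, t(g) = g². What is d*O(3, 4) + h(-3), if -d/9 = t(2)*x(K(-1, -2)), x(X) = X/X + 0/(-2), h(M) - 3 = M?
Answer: -144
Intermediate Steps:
h(M) = 3 + M
x(X) = 1 (x(X) = 1 + 0*(-½) = 1 + 0 = 1)
d = -36 (d = -9*2² = -36 ≈ -36.000)
d*O(3, 4) + h(-3) = -36*4 + (3 - 3) = -144 + 0 = -144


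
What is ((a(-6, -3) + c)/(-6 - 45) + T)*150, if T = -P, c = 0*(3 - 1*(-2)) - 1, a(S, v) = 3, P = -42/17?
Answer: 6200/17 ≈ 364.71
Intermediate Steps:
P = -42/17 (P = -42*1/17 = -42/17 ≈ -2.4706)
c = -1 (c = 0*(3 + 2) - 1 = 0*5 - 1 = 0 - 1 = -1)
T = 42/17 (T = -1*(-42/17) = 42/17 ≈ 2.4706)
((a(-6, -3) + c)/(-6 - 45) + T)*150 = ((3 - 1)/(-6 - 45) + 42/17)*150 = (2/(-51) + 42/17)*150 = (2*(-1/51) + 42/17)*150 = (-2/51 + 42/17)*150 = (124/51)*150 = 6200/17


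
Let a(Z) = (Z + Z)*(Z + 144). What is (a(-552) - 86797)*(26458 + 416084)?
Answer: 160923760170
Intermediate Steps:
a(Z) = 2*Z*(144 + Z) (a(Z) = (2*Z)*(144 + Z) = 2*Z*(144 + Z))
(a(-552) - 86797)*(26458 + 416084) = (2*(-552)*(144 - 552) - 86797)*(26458 + 416084) = (2*(-552)*(-408) - 86797)*442542 = (450432 - 86797)*442542 = 363635*442542 = 160923760170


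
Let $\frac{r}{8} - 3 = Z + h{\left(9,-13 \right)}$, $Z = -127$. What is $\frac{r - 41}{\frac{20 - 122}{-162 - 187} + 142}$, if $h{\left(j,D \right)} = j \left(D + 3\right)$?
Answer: $- \frac{611797}{49660} \approx -12.32$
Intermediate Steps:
$h{\left(j,D \right)} = j \left(3 + D\right)$
$r = -1712$ ($r = 24 + 8 \left(-127 + 9 \left(3 - 13\right)\right) = 24 + 8 \left(-127 + 9 \left(-10\right)\right) = 24 + 8 \left(-127 - 90\right) = 24 + 8 \left(-217\right) = 24 - 1736 = -1712$)
$\frac{r - 41}{\frac{20 - 122}{-162 - 187} + 142} = \frac{-1712 - 41}{\frac{20 - 122}{-162 - 187} + 142} = - \frac{1753}{- \frac{102}{-349} + 142} = - \frac{1753}{\left(-102\right) \left(- \frac{1}{349}\right) + 142} = - \frac{1753}{\frac{102}{349} + 142} = - \frac{1753}{\frac{49660}{349}} = \left(-1753\right) \frac{349}{49660} = - \frac{611797}{49660}$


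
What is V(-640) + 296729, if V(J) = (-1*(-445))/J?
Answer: 37981223/128 ≈ 2.9673e+5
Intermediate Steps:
V(J) = 445/J
V(-640) + 296729 = 445/(-640) + 296729 = 445*(-1/640) + 296729 = -89/128 + 296729 = 37981223/128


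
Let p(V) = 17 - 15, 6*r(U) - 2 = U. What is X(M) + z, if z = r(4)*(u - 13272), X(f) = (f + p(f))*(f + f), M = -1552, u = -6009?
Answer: 4791919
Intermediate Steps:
r(U) = ⅓ + U/6
p(V) = 2
X(f) = 2*f*(2 + f) (X(f) = (f + 2)*(f + f) = (2 + f)*(2*f) = 2*f*(2 + f))
z = -19281 (z = (⅓ + (⅙)*4)*(-6009 - 13272) = (⅓ + ⅔)*(-19281) = 1*(-19281) = -19281)
X(M) + z = 2*(-1552)*(2 - 1552) - 19281 = 2*(-1552)*(-1550) - 19281 = 4811200 - 19281 = 4791919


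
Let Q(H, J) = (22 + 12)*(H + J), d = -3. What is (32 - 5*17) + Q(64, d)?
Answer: 2021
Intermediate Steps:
Q(H, J) = 34*H + 34*J (Q(H, J) = 34*(H + J) = 34*H + 34*J)
(32 - 5*17) + Q(64, d) = (32 - 5*17) + (34*64 + 34*(-3)) = (32 - 85) + (2176 - 102) = -53 + 2074 = 2021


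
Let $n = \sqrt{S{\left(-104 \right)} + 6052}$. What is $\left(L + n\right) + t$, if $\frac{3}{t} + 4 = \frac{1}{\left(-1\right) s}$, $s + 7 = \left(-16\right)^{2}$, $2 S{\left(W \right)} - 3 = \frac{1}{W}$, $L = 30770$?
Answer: $\frac{30676943}{997} + \frac{3 \sqrt{1818739}}{52} \approx 30847.0$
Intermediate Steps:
$S{\left(W \right)} = \frac{3}{2} + \frac{1}{2 W}$
$s = 249$ ($s = -7 + \left(-16\right)^{2} = -7 + 256 = 249$)
$n = \frac{3 \sqrt{1818739}}{52}$ ($n = \sqrt{\frac{1 + 3 \left(-104\right)}{2 \left(-104\right)} + 6052} = \sqrt{\frac{1}{2} \left(- \frac{1}{104}\right) \left(1 - 312\right) + 6052} = \sqrt{\frac{1}{2} \left(- \frac{1}{104}\right) \left(-311\right) + 6052} = \sqrt{\frac{311}{208} + 6052} = \sqrt{\frac{1259127}{208}} = \frac{3 \sqrt{1818739}}{52} \approx 77.804$)
$t = - \frac{747}{997}$ ($t = \frac{3}{-4 + \frac{1}{\left(-1\right) 249}} = \frac{3}{-4 + \frac{1}{-249}} = \frac{3}{-4 - \frac{1}{249}} = \frac{3}{- \frac{997}{249}} = 3 \left(- \frac{249}{997}\right) = - \frac{747}{997} \approx -0.74925$)
$\left(L + n\right) + t = \left(30770 + \frac{3 \sqrt{1818739}}{52}\right) - \frac{747}{997} = \frac{30676943}{997} + \frac{3 \sqrt{1818739}}{52}$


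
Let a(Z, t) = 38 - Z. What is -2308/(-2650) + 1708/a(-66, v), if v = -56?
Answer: 595779/34450 ≈ 17.294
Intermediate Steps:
-2308/(-2650) + 1708/a(-66, v) = -2308/(-2650) + 1708/(38 - 1*(-66)) = -2308*(-1/2650) + 1708/(38 + 66) = 1154/1325 + 1708/104 = 1154/1325 + 1708*(1/104) = 1154/1325 + 427/26 = 595779/34450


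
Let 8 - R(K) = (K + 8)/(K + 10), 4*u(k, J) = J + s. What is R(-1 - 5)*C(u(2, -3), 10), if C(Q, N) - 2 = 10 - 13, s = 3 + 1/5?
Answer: -15/2 ≈ -7.5000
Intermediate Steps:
s = 16/5 (s = 3 + ⅕ = 16/5 ≈ 3.2000)
u(k, J) = ⅘ + J/4 (u(k, J) = (J + 16/5)/4 = (16/5 + J)/4 = ⅘ + J/4)
R(K) = 8 - (8 + K)/(10 + K) (R(K) = 8 - (K + 8)/(K + 10) = 8 - (8 + K)/(10 + K))
C(Q, N) = -1 (C(Q, N) = 2 + (10 - 13) = 2 - 3 = -1)
R(-1 - 5)*C(u(2, -3), 10) = ((72 + 7*(-1 - 5))/(10 + (-1 - 5)))*(-1) = ((72 + 7*(-6))/(10 - 6))*(-1) = ((72 - 42)/4)*(-1) = ((¼)*30)*(-1) = (15/2)*(-1) = -15/2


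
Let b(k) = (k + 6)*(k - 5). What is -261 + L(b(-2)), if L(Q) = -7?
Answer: -268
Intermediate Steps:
b(k) = (-5 + k)*(6 + k) (b(k) = (6 + k)*(-5 + k) = (-5 + k)*(6 + k))
-261 + L(b(-2)) = -261 - 7 = -268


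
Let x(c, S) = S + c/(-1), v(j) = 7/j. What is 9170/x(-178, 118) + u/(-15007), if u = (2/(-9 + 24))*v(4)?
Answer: 1032105907/33315540 ≈ 30.980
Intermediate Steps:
u = 7/30 (u = (2/(-9 + 24))*(7/4) = (2/15)*(7*(¼)) = (2*(1/15))*(7/4) = (2/15)*(7/4) = 7/30 ≈ 0.23333)
x(c, S) = S - c (x(c, S) = S + c*(-1) = S - c)
9170/x(-178, 118) + u/(-15007) = 9170/(118 - 1*(-178)) + (7/30)/(-15007) = 9170/(118 + 178) + (7/30)*(-1/15007) = 9170/296 - 7/450210 = 9170*(1/296) - 7/450210 = 4585/148 - 7/450210 = 1032105907/33315540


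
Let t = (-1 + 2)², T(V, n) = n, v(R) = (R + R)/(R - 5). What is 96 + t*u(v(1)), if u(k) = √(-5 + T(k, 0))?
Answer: 96 + I*√5 ≈ 96.0 + 2.2361*I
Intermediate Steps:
v(R) = 2*R/(-5 + R) (v(R) = (2*R)/(-5 + R) = 2*R/(-5 + R))
u(k) = I*√5 (u(k) = √(-5 + 0) = √(-5) = I*√5)
t = 1 (t = 1² = 1)
96 + t*u(v(1)) = 96 + 1*(I*√5) = 96 + I*√5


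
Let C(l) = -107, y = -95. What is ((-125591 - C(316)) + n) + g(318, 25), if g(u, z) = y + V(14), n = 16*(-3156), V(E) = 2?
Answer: -176073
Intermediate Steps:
n = -50496
g(u, z) = -93 (g(u, z) = -95 + 2 = -93)
((-125591 - C(316)) + n) + g(318, 25) = ((-125591 - 1*(-107)) - 50496) - 93 = ((-125591 + 107) - 50496) - 93 = (-125484 - 50496) - 93 = -175980 - 93 = -176073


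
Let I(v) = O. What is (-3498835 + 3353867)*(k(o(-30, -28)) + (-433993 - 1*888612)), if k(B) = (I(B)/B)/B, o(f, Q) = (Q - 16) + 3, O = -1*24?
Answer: 322307213636072/1681 ≈ 1.9174e+11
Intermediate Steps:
O = -24
I(v) = -24
o(f, Q) = -13 + Q (o(f, Q) = (-16 + Q) + 3 = -13 + Q)
k(B) = -24/B² (k(B) = (-24/B)/B = -24/B²)
(-3498835 + 3353867)*(k(o(-30, -28)) + (-433993 - 1*888612)) = (-3498835 + 3353867)*(-24/(-13 - 28)² + (-433993 - 1*888612)) = -144968*(-24/(-41)² + (-433993 - 888612)) = -144968*(-24*1/1681 - 1322605) = -144968*(-24/1681 - 1322605) = -144968*(-2223299029/1681) = 322307213636072/1681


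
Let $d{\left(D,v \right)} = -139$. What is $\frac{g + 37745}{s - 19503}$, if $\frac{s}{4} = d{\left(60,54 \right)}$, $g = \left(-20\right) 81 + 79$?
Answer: $- \frac{36204}{20059} \approx -1.8049$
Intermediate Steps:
$g = -1541$ ($g = -1620 + 79 = -1541$)
$s = -556$ ($s = 4 \left(-139\right) = -556$)
$\frac{g + 37745}{s - 19503} = \frac{-1541 + 37745}{-556 - 19503} = \frac{36204}{-20059} = 36204 \left(- \frac{1}{20059}\right) = - \frac{36204}{20059}$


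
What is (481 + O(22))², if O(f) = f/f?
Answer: 232324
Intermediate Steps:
O(f) = 1
(481 + O(22))² = (481 + 1)² = 482² = 232324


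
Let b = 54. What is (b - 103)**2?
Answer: 2401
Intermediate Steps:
(b - 103)**2 = (54 - 103)**2 = (-49)**2 = 2401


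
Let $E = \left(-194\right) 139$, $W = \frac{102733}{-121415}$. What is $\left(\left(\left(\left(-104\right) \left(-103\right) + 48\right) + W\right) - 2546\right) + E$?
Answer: $- \frac{2276876813}{121415} \approx -18753.0$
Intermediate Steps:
$W = - \frac{102733}{121415}$ ($W = 102733 \left(- \frac{1}{121415}\right) = - \frac{102733}{121415} \approx -0.84613$)
$E = -26966$
$\left(\left(\left(\left(-104\right) \left(-103\right) + 48\right) + W\right) - 2546\right) + E = \left(\left(\left(\left(-104\right) \left(-103\right) + 48\right) - \frac{102733}{121415}\right) - 2546\right) - 26966 = \left(\left(\left(10712 + 48\right) - \frac{102733}{121415}\right) - 2546\right) - 26966 = \left(\left(10760 - \frac{102733}{121415}\right) - 2546\right) - 26966 = \left(\frac{1306322667}{121415} - 2546\right) - 26966 = \frac{997200077}{121415} - 26966 = - \frac{2276876813}{121415}$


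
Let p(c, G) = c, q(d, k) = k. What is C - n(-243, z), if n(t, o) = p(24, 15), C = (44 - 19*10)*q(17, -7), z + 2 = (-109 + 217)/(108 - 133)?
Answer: 998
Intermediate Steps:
z = -158/25 (z = -2 + (-109 + 217)/(108 - 133) = -2 + 108/(-25) = -2 + 108*(-1/25) = -2 - 108/25 = -158/25 ≈ -6.3200)
C = 1022 (C = (44 - 19*10)*(-7) = (44 - 190)*(-7) = -146*(-7) = 1022)
n(t, o) = 24
C - n(-243, z) = 1022 - 1*24 = 1022 - 24 = 998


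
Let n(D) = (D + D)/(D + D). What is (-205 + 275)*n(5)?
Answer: 70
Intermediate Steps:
n(D) = 1 (n(D) = (2*D)/((2*D)) = (2*D)*(1/(2*D)) = 1)
(-205 + 275)*n(5) = (-205 + 275)*1 = 70*1 = 70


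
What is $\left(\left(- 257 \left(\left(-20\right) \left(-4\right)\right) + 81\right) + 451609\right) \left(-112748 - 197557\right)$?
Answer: $-133781794650$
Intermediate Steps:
$\left(\left(- 257 \left(\left(-20\right) \left(-4\right)\right) + 81\right) + 451609\right) \left(-112748 - 197557\right) = \left(\left(\left(-257\right) 80 + 81\right) + 451609\right) \left(-112748 - 197557\right) = \left(\left(-20560 + 81\right) + 451609\right) \left(-112748 - 197557\right) = \left(-20479 + 451609\right) \left(-310305\right) = 431130 \left(-310305\right) = -133781794650$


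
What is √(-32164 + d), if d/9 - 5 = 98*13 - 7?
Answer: 2*I*√5179 ≈ 143.93*I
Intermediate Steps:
d = 11448 (d = 45 + 9*(98*13 - 7) = 45 + 9*(1274 - 7) = 45 + 9*1267 = 45 + 11403 = 11448)
√(-32164 + d) = √(-32164 + 11448) = √(-20716) = 2*I*√5179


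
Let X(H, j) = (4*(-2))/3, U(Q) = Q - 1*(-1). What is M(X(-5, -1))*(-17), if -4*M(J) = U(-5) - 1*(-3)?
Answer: -17/4 ≈ -4.2500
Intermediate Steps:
U(Q) = 1 + Q (U(Q) = Q + 1 = 1 + Q)
X(H, j) = -8/3 (X(H, j) = -8*1/3 = -8/3)
M(J) = 1/4 (M(J) = -((1 - 5) - 1*(-3))/4 = -(-4 + 3)/4 = -1/4*(-1) = 1/4)
M(X(-5, -1))*(-17) = (1/4)*(-17) = -17/4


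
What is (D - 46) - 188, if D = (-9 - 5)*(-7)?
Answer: -136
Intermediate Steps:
D = 98 (D = -14*(-7) = 98)
(D - 46) - 188 = (98 - 46) - 188 = 52 - 188 = -136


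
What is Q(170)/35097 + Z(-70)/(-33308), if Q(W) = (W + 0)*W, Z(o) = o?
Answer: 482528995/584505438 ≈ 0.82553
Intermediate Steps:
Q(W) = W**2 (Q(W) = W*W = W**2)
Q(170)/35097 + Z(-70)/(-33308) = 170**2/35097 - 70/(-33308) = 28900*(1/35097) - 70*(-1/33308) = 28900/35097 + 35/16654 = 482528995/584505438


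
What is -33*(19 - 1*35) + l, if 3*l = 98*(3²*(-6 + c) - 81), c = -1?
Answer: -4176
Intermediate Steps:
l = -4704 (l = (98*(3²*(-6 - 1) - 81))/3 = (98*(9*(-7) - 81))/3 = (98*(-63 - 81))/3 = (98*(-144))/3 = (⅓)*(-14112) = -4704)
-33*(19 - 1*35) + l = -33*(19 - 1*35) - 4704 = -33*(19 - 35) - 4704 = -33*(-16) - 4704 = 528 - 4704 = -4176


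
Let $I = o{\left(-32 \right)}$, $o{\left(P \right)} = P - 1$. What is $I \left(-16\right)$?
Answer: $528$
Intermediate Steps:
$o{\left(P \right)} = -1 + P$
$I = -33$ ($I = -1 - 32 = -33$)
$I \left(-16\right) = \left(-33\right) \left(-16\right) = 528$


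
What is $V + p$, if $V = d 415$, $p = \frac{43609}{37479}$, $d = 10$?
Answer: $\frac{155581459}{37479} \approx 4151.2$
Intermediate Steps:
$p = \frac{43609}{37479}$ ($p = 43609 \cdot \frac{1}{37479} = \frac{43609}{37479} \approx 1.1636$)
$V = 4150$ ($V = 10 \cdot 415 = 4150$)
$V + p = 4150 + \frac{43609}{37479} = \frac{155581459}{37479}$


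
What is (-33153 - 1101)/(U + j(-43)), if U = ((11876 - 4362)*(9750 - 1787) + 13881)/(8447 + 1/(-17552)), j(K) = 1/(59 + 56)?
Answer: -584034140643030/120801862769983 ≈ -4.8346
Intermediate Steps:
j(K) = 1/115
U = 1050449691376/148261743 (U = (7514*7963 + 13881)/(8447 - 1/17552) = (59833982 + 13881)/(148261743/17552) = 59847863*(17552/148261743) = 1050449691376/148261743 ≈ 7085.1)
(-33153 - 1101)/(U + j(-43)) = (-33153 - 1101)/(1050449691376/148261743 + 1/115) = -34254/120801862769983/17050100445 = -34254*17050100445/120801862769983 = -584034140643030/120801862769983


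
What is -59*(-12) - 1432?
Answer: -724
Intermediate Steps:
-59*(-12) - 1432 = 708 - 1432 = -724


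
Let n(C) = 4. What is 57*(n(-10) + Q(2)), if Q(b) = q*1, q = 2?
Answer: 342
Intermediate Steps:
Q(b) = 2 (Q(b) = 2*1 = 2)
57*(n(-10) + Q(2)) = 57*(4 + 2) = 57*6 = 342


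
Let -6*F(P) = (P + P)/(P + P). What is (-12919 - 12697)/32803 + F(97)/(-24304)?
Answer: -3735394781/4783464672 ≈ -0.78090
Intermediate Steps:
F(P) = -1/6 (F(P) = -(P + P)/(6*(P + P)) = -2*P/(6*(2*P)) = -2*P*1/(2*P)/6 = -1/6*1 = -1/6)
(-12919 - 12697)/32803 + F(97)/(-24304) = (-12919 - 12697)/32803 - 1/6/(-24304) = -25616*1/32803 - 1/6*(-1/24304) = -25616/32803 + 1/145824 = -3735394781/4783464672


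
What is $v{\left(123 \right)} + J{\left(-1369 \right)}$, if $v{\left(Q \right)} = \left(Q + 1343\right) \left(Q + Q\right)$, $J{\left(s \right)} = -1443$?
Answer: $359193$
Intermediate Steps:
$v{\left(Q \right)} = 2 Q \left(1343 + Q\right)$ ($v{\left(Q \right)} = \left(1343 + Q\right) 2 Q = 2 Q \left(1343 + Q\right)$)
$v{\left(123 \right)} + J{\left(-1369 \right)} = 2 \cdot 123 \left(1343 + 123\right) - 1443 = 2 \cdot 123 \cdot 1466 - 1443 = 360636 - 1443 = 359193$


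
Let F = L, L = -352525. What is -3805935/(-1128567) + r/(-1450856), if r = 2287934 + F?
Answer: 101140148529/49617824344 ≈ 2.0384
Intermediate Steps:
F = -352525
r = 1935409 (r = 2287934 - 352525 = 1935409)
-3805935/(-1128567) + r/(-1450856) = -3805935/(-1128567) + 1935409/(-1450856) = -3805935*(-1/1128567) + 1935409*(-1/1450856) = 1268645/376189 - 1935409/1450856 = 101140148529/49617824344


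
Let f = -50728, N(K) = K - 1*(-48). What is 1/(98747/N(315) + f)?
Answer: -33/1665047 ≈ -1.9819e-5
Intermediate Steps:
N(K) = 48 + K (N(K) = K + 48 = 48 + K)
1/(98747/N(315) + f) = 1/(98747/(48 + 315) - 50728) = 1/(98747/363 - 50728) = 1/(98747*(1/363) - 50728) = 1/(8977/33 - 50728) = 1/(-1665047/33) = -33/1665047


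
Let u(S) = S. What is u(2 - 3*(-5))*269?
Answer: 4573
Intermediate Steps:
u(2 - 3*(-5))*269 = (2 - 3*(-5))*269 = (2 + 15)*269 = 17*269 = 4573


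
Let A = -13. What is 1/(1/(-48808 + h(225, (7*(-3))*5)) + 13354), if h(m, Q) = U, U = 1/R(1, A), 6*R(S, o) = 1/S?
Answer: 48802/651701907 ≈ 7.4884e-5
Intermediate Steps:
R(S, o) = 1/(6*S)
U = 6 (U = 1/((1/6)/1) = 1/((1/6)*1) = 1/(1/6) = 6)
h(m, Q) = 6
1/(1/(-48808 + h(225, (7*(-3))*5)) + 13354) = 1/(1/(-48808 + 6) + 13354) = 1/(1/(-48802) + 13354) = 1/(-1/48802 + 13354) = 1/(651701907/48802) = 48802/651701907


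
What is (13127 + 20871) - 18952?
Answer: 15046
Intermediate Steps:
(13127 + 20871) - 18952 = 33998 - 18952 = 15046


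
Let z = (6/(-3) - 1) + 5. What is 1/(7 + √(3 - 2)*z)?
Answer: ⅑ ≈ 0.11111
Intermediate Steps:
z = 2 (z = (6*(-⅓) - 1) + 5 = (-2 - 1) + 5 = -3 + 5 = 2)
1/(7 + √(3 - 2)*z) = 1/(7 + √(3 - 2)*2) = 1/(7 + √1*2) = 1/(7 + 1*2) = 1/(7 + 2) = 1/9 = ⅑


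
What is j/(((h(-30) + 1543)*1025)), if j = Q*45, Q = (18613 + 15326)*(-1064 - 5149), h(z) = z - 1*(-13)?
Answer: -17410707/2870 ≈ -6066.4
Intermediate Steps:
h(z) = 13 + z (h(z) = z + 13 = 13 + z)
Q = -210863007 (Q = 33939*(-6213) = -210863007)
j = -9488835315 (j = -210863007*45 = -9488835315)
j/(((h(-30) + 1543)*1025)) = -9488835315*1/(1025*((13 - 30) + 1543)) = -9488835315*1/(1025*(-17 + 1543)) = -9488835315/(1526*1025) = -9488835315/1564150 = -9488835315*1/1564150 = -17410707/2870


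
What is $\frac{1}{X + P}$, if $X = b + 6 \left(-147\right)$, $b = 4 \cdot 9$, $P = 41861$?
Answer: $\frac{1}{41015} \approx 2.4381 \cdot 10^{-5}$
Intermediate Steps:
$b = 36$
$X = -846$ ($X = 36 + 6 \left(-147\right) = 36 - 882 = -846$)
$\frac{1}{X + P} = \frac{1}{-846 + 41861} = \frac{1}{41015}$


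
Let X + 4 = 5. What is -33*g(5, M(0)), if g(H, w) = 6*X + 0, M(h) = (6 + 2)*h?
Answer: -198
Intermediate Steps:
X = 1 (X = -4 + 5 = 1)
M(h) = 8*h
g(H, w) = 6 (g(H, w) = 6*1 + 0 = 6 + 0 = 6)
-33*g(5, M(0)) = -33*6 = -198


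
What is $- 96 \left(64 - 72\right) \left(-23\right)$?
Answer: $-17664$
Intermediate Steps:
$- 96 \left(64 - 72\right) \left(-23\right) = \left(-96\right) \left(-8\right) \left(-23\right) = 768 \left(-23\right) = -17664$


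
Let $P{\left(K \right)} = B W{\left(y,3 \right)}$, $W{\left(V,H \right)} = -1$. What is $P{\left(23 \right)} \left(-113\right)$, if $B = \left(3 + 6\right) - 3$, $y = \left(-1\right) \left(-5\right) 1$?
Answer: $678$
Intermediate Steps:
$y = 5$ ($y = 5 \cdot 1 = 5$)
$B = 6$ ($B = 9 - 3 = 6$)
$P{\left(K \right)} = -6$ ($P{\left(K \right)} = 6 \left(-1\right) = -6$)
$P{\left(23 \right)} \left(-113\right) = \left(-6\right) \left(-113\right) = 678$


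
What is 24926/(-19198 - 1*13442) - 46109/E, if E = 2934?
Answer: -131510887/7980480 ≈ -16.479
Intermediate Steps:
24926/(-19198 - 1*13442) - 46109/E = 24926/(-19198 - 1*13442) - 46109/2934 = 24926/(-19198 - 13442) - 46109*1/2934 = 24926/(-32640) - 46109/2934 = 24926*(-1/32640) - 46109/2934 = -12463/16320 - 46109/2934 = -131510887/7980480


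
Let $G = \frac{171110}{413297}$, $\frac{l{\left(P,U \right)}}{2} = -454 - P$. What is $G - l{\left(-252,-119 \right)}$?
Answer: $\frac{167143098}{413297} \approx 404.41$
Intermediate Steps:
$l{\left(P,U \right)} = -908 - 2 P$ ($l{\left(P,U \right)} = 2 \left(-454 - P\right) = -908 - 2 P$)
$G = \frac{171110}{413297}$ ($G = 171110 \cdot \frac{1}{413297} = \frac{171110}{413297} \approx 0.41401$)
$G - l{\left(-252,-119 \right)} = \frac{171110}{413297} - \left(-908 - -504\right) = \frac{171110}{413297} - \left(-908 + 504\right) = \frac{171110}{413297} - -404 = \frac{171110}{413297} + 404 = \frac{167143098}{413297}$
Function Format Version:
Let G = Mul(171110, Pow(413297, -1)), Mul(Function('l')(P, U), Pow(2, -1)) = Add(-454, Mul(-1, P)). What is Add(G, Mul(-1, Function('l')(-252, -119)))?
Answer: Rational(167143098, 413297) ≈ 404.41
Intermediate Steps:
Function('l')(P, U) = Add(-908, Mul(-2, P)) (Function('l')(P, U) = Mul(2, Add(-454, Mul(-1, P))) = Add(-908, Mul(-2, P)))
G = Rational(171110, 413297) (G = Mul(171110, Rational(1, 413297)) = Rational(171110, 413297) ≈ 0.41401)
Add(G, Mul(-1, Function('l')(-252, -119))) = Add(Rational(171110, 413297), Mul(-1, Add(-908, Mul(-2, -252)))) = Add(Rational(171110, 413297), Mul(-1, Add(-908, 504))) = Add(Rational(171110, 413297), Mul(-1, -404)) = Add(Rational(171110, 413297), 404) = Rational(167143098, 413297)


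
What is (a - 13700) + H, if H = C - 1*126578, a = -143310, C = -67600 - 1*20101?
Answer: -371289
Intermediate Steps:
C = -87701 (C = -67600 - 20101 = -87701)
H = -214279 (H = -87701 - 1*126578 = -87701 - 126578 = -214279)
(a - 13700) + H = (-143310 - 13700) - 214279 = -157010 - 214279 = -371289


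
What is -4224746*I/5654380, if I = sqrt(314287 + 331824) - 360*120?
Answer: 9125451360/282719 - 2112373*sqrt(646111)/2827190 ≈ 31677.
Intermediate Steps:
I = -43200 + sqrt(646111) (I = sqrt(646111) - 1*43200 = sqrt(646111) - 43200 = -43200 + sqrt(646111) ≈ -42396.)
-4224746*I/5654380 = -4224746*(-43200 + sqrt(646111))/5654380 = -4224746*(-43200 + sqrt(646111))*(1/5654380) = -(-9125451360/282719 + 2112373*sqrt(646111)/2827190) = -4224746*(-2160/282719 + sqrt(646111)/5654380) = 9125451360/282719 - 2112373*sqrt(646111)/2827190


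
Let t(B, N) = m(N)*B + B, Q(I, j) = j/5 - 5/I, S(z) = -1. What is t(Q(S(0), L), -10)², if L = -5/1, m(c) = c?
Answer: 1296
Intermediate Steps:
L = -5 (L = -5*1 = -5)
Q(I, j) = -5/I + j/5 (Q(I, j) = j*(⅕) - 5/I = j/5 - 5/I = -5/I + j/5)
t(B, N) = B + B*N (t(B, N) = N*B + B = B*N + B = B + B*N)
t(Q(S(0), L), -10)² = ((-5/(-1) + (⅕)*(-5))*(1 - 10))² = ((-5*(-1) - 1)*(-9))² = ((5 - 1)*(-9))² = (4*(-9))² = (-36)² = 1296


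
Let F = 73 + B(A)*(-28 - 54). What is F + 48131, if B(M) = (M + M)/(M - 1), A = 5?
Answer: 47999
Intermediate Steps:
B(M) = 2*M/(-1 + M) (B(M) = (2*M)/(-1 + M) = 2*M/(-1 + M))
F = -132 (F = 73 + (2*5/(-1 + 5))*(-28 - 54) = 73 + (2*5/4)*(-82) = 73 + (2*5*(1/4))*(-82) = 73 + (5/2)*(-82) = 73 - 205 = -132)
F + 48131 = -132 + 48131 = 47999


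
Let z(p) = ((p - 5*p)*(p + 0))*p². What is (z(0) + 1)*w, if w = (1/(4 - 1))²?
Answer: ⅑ ≈ 0.11111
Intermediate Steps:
z(p) = -4*p⁴ (z(p) = ((-4*p)*p)*p² = (-4*p²)*p² = -4*p⁴)
w = ⅑ (w = (1/3)² = (⅓)² = ⅑ ≈ 0.11111)
(z(0) + 1)*w = (-4*0⁴ + 1)*(⅑) = (-4*0 + 1)*(⅑) = (0 + 1)*(⅑) = 1*(⅑) = ⅑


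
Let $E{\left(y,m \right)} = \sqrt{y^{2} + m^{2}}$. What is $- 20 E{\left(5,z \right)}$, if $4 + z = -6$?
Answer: $- 100 \sqrt{5} \approx -223.61$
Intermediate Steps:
$z = -10$ ($z = -4 - 6 = -10$)
$E{\left(y,m \right)} = \sqrt{m^{2} + y^{2}}$
$- 20 E{\left(5,z \right)} = - 20 \sqrt{\left(-10\right)^{2} + 5^{2}} = - 20 \sqrt{100 + 25} = - 20 \sqrt{125} = - 20 \cdot 5 \sqrt{5} = - 100 \sqrt{5}$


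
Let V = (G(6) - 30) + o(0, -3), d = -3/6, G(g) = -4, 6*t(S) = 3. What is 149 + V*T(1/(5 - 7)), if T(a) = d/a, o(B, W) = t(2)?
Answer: 231/2 ≈ 115.50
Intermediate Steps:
t(S) = 1/2 (t(S) = (1/6)*3 = 1/2)
o(B, W) = 1/2
d = -1/2 (d = -3*1/6 = -1/2 ≈ -0.50000)
V = -67/2 (V = (-4 - 30) + 1/2 = -34 + 1/2 = -67/2 ≈ -33.500)
T(a) = -1/(2*a)
149 + V*T(1/(5 - 7)) = 149 - (-67)/(4*(1/(5 - 7))) = 149 - (-67)/(4*(1/(-2))) = 149 - (-67)/(4*(-1/2)) = 149 - (-67)*(-2)/4 = 149 - 67/2*1 = 149 - 67/2 = 231/2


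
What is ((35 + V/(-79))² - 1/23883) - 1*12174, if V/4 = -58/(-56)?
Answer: -79994305400479/7303636347 ≈ -10953.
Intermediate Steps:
V = 29/7 (V = 4*(-58/(-56)) = 4*(-58*(-1/56)) = 4*(29/28) = 29/7 ≈ 4.1429)
((35 + V/(-79))² - 1/23883) - 1*12174 = ((35 + (29/7)/(-79))² - 1/23883) - 1*12174 = ((35 + (29/7)*(-1/79))² - 1*1/23883) - 12174 = ((35 - 29/553)² - 1/23883) - 12174 = ((19326/553)² - 1/23883) - 12174 = (373494276/305809 - 1/23883) - 12174 = 8920163487899/7303636347 - 12174 = -79994305400479/7303636347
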